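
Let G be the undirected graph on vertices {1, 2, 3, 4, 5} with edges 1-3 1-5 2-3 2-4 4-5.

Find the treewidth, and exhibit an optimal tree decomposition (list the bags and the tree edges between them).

The largest bag has 3 vertices, giving width 2; this decomposition certifies tw(G) ≤ 2. For the lower bound, G contains the cycle 3–1–5–4–2–3, so G is not a forest; only forests have treewidth ≤ 1, hence tw(G) ≥ 2. Hence tw(G) = 2 exactly.

Treewidth 2.
One such decomposition:
Bags: B1 = {1, 3, 5}  B2 = {3, 4, 5}  B3 = {2, 3, 4}
Tree: B1–B2, B2–B3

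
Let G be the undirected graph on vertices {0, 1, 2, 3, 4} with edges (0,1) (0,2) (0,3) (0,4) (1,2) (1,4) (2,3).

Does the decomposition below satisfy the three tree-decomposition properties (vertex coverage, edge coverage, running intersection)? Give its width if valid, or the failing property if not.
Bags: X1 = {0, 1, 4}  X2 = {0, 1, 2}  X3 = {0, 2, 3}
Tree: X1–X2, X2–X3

Checking the three conditions: (i) the bags cover all of {0, 1, 2, 3, 4}; (ii) for each edge, some bag contains both endpoints; (iii) the bags containing any fixed vertex form a subtree. All hold, so the decomposition is valid with width 3 − 1 = 2.

Yes; width 2.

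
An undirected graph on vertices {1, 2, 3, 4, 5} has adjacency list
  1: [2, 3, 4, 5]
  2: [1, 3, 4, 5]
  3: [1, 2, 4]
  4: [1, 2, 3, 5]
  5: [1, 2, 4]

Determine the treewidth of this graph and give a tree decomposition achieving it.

Every bag has size at most 4, so the width is 4 − 1 = 3 and tw(G) ≤ 3. Conversely, {1, 2, 3, 4} is a clique of size 4, and the vertices of any clique must share a bag in every tree decomposition; so some bag has ≥ 4 vertices and tw(G) ≥ 3. The upper and lower bounds meet at 3, so that is the treewidth.

Treewidth 3.
Bags: B1 = {1, 2, 3, 4}  B2 = {1, 2, 4, 5}
Tree: B1–B2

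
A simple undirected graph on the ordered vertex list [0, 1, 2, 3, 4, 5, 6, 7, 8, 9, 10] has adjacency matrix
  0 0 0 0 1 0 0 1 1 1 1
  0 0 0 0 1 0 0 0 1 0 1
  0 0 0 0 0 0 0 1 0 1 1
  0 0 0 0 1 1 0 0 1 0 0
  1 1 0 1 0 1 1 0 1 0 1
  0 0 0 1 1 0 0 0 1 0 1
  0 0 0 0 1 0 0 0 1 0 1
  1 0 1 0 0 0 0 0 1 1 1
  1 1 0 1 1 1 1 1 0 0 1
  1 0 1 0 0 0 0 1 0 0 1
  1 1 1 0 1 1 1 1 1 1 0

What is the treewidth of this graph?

3

A width-3 tree decomposition is:
Bags: B1 = {3, 4, 5, 8}  B2 = {4, 5, 8, 10}  B3 = {0, 4, 8, 10}  B4 = {1, 4, 8, 10}  B5 = {0, 7, 8, 10}  B6 = {0, 7, 9, 10}  B7 = {2, 7, 9, 10}  B8 = {4, 6, 8, 10}
Tree: B1–B2, B2–B3, B3–B4, B3–B5, B5–B6, B6–B7, B3–B8
Each bag holds 4 vertices, so the decomposition has width 3, which upper-bounds the treewidth. Conversely, {0, 4, 8, 10} is a clique of size 4, and the vertices of any clique must share a bag in every tree decomposition; so some bag has ≥ 4 vertices and tw(G) ≥ 3. The upper and lower bounds meet at 3, so that is the treewidth.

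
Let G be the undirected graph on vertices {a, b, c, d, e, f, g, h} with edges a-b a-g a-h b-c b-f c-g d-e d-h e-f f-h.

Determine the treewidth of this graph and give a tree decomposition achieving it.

Treewidth 2.
Bags: B1 = {b, c, g}  B2 = {a, b, g}  B3 = {a, b, f}  B4 = {a, f, h}  B5 = {e, f, h}  B6 = {d, e, h}
Tree: B1–B2, B2–B3, B3–B4, B4–B5, B5–B6

The largest bag has 3 vertices, giving width 2; this decomposition certifies tw(G) ≤ 2. Since c–g–a–b–c is a cycle in G, G is not acyclic. Forests are exactly the graphs of treewidth ≤ 1, so tw(G) ≥ 2. Combining the bounds, tw(G) = 2.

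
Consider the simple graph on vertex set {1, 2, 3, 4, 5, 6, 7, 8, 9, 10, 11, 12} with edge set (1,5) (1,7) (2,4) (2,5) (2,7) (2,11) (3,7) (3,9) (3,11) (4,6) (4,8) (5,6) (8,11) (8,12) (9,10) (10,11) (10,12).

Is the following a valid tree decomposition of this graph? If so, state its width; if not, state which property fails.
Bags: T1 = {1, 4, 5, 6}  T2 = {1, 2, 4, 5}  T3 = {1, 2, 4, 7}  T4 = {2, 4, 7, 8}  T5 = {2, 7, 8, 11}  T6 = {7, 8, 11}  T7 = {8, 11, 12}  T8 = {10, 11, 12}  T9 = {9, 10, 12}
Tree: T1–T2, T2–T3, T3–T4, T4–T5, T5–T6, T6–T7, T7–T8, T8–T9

A tree decomposition must satisfy three properties: every vertex lies in some bag; for every edge, both endpoints lie together in some bag; and for every vertex, the bags containing it form a connected subtree. Here vertex 3 appears in no bag, so the decomposition is invalid.

No — vertex 3 appears in no bag.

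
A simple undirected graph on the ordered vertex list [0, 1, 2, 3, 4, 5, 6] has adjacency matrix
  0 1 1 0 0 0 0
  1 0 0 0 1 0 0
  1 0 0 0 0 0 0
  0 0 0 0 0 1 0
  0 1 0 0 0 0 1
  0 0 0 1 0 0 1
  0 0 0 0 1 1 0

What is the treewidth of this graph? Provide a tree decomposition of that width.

Treewidth 1.
One such decomposition:
Bags: B1 = {3, 5}  B2 = {5, 6}  B3 = {4, 6}  B4 = {1, 4}  B5 = {0, 1}  B6 = {0, 2}
Tree: B1–B2, B2–B3, B3–B4, B4–B5, B5–B6

Each bag holds 2 vertices, so the decomposition has width 1, which upper-bounds the treewidth. Any graph with an edge has treewidth ≥ 1, and G has the edge 3–5. Therefore the treewidth is 1.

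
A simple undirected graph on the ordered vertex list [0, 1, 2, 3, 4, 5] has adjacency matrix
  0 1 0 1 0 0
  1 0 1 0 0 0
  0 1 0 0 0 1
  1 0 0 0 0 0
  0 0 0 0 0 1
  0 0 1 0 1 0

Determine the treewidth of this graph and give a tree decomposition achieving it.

The largest bag has 2 vertices, giving width 1; this decomposition certifies tw(G) ≤ 1. Any graph with an edge has treewidth ≥ 1, and G has the edge 4–5. The upper and lower bounds meet at 1, so that is the treewidth.

Treewidth 1.
One such decomposition:
Bags: B1 = {4, 5}  B2 = {2, 5}  B3 = {1, 2}  B4 = {0, 1}  B5 = {0, 3}
Tree: B1–B2, B2–B3, B3–B4, B4–B5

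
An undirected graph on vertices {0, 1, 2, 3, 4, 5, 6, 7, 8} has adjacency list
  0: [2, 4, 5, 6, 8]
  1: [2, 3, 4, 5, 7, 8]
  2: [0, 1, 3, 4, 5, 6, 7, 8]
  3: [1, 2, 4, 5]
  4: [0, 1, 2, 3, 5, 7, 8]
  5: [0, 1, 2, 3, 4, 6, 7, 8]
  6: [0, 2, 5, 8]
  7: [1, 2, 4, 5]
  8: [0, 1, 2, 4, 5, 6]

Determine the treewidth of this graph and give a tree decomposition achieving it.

Each bag holds 5 vertices, so the decomposition has width 4, which upper-bounds the treewidth. Conversely, {0, 2, 4, 5, 8} is a clique of size 5, and the vertices of any clique must share a bag in every tree decomposition; so some bag has ≥ 5 vertices and tw(G) ≥ 4. Hence tw(G) = 4 exactly.

Treewidth 4.
One such decomposition:
Bags: B1 = {1, 2, 4, 5, 8}  B2 = {1, 2, 4, 5, 7}  B3 = {0, 2, 4, 5, 8}  B4 = {1, 2, 3, 4, 5}  B5 = {0, 2, 5, 6, 8}
Tree: B1–B2, B1–B3, B1–B4, B3–B5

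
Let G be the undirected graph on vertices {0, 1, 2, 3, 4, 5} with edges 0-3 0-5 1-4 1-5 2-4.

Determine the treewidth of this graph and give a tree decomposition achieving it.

The largest bag has 2 vertices, giving width 1; this decomposition certifies tw(G) ≤ 1. Since G has at least one edge (e.g. 2–4), it is not an edgeless graph, so tw(G) ≥ 1. The upper and lower bounds meet at 1, so that is the treewidth.

Treewidth 1.
Bags: B1 = {2, 4}  B2 = {1, 4}  B3 = {1, 5}  B4 = {0, 5}  B5 = {0, 3}
Tree: B1–B2, B2–B3, B3–B4, B4–B5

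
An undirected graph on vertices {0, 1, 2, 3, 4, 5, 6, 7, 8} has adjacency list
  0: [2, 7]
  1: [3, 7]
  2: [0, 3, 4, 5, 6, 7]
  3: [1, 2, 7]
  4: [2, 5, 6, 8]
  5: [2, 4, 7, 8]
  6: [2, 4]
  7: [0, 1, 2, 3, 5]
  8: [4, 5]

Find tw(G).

A width-2 tree decomposition is:
Bags: B1 = {2, 5, 7}  B2 = {2, 4, 5}  B3 = {2, 3, 7}  B4 = {1, 3, 7}  B5 = {2, 4, 6}  B6 = {4, 5, 8}  B7 = {0, 2, 7}
Tree: B1–B2, B1–B3, B3–B4, B2–B5, B2–B6, B1–B7
The largest bag has 3 vertices, giving width 2; this decomposition certifies tw(G) ≤ 2. Conversely, {4, 5, 8} is a clique of size 3, and the vertices of any clique must share a bag in every tree decomposition; so some bag has ≥ 3 vertices and tw(G) ≥ 2. Hence tw(G) = 2 exactly.

2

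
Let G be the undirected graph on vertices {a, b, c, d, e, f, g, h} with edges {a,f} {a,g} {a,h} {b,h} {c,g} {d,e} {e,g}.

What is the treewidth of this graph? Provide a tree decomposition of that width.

The largest bag has 2 vertices, giving width 1; this decomposition certifies tw(G) ≤ 1. G has an edge, so its treewidth is at least 1. Therefore the treewidth is 1.

Treewidth 1.
One such decomposition:
Bags: B1 = {e, g}  B2 = {d, e}  B3 = {a, g}  B4 = {a, f}  B5 = {a, h}  B6 = {c, g}  B7 = {b, h}
Tree: B1–B2, B1–B3, B3–B4, B4–B5, B1–B6, B5–B7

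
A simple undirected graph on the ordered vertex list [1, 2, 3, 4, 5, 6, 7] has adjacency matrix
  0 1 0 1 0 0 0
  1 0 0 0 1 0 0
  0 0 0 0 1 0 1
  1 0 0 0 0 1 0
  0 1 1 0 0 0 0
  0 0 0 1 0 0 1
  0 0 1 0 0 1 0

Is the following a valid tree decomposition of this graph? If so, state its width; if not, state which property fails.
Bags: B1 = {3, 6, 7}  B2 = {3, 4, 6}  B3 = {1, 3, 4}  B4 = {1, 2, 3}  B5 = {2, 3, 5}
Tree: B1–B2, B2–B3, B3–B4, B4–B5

Checking the three conditions: (i) the bags cover all of {1, 2, 3, 4, 5, 6, 7}; (ii) for each edge, some bag contains both endpoints; (iii) the bags containing any fixed vertex form a subtree. All hold, so the decomposition is valid with width 3 − 1 = 2.

Yes; width 2.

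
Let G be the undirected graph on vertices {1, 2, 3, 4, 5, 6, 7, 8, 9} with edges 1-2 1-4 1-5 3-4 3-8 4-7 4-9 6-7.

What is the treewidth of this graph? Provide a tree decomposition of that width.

The largest bag has 2 vertices, giving width 1; this decomposition certifies tw(G) ≤ 1. Since G has at least one edge (e.g. 4–7), it is not an edgeless graph, so tw(G) ≥ 1. The upper and lower bounds meet at 1, so that is the treewidth.

Treewidth 1.
Bags: B1 = {4, 7}  B2 = {4, 9}  B3 = {1, 4}  B4 = {3, 4}  B5 = {1, 2}  B6 = {1, 5}  B7 = {3, 8}  B8 = {6, 7}
Tree: B1–B2, B1–B3, B1–B4, B3–B5, B5–B6, B4–B7, B1–B8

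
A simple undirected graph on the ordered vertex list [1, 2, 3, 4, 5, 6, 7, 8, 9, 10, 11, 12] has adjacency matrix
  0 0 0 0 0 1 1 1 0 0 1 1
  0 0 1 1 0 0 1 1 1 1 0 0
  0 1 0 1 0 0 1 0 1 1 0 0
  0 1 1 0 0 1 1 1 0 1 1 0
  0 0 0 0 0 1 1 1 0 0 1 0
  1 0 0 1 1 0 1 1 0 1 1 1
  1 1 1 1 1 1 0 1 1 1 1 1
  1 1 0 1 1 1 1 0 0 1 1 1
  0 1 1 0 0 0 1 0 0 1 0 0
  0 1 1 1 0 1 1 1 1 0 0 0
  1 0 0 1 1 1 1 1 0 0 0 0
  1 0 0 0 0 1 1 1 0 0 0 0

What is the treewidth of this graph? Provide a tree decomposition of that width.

Each bag holds 5 vertices, so the decomposition has width 4, which upper-bounds the treewidth. Conversely, {2, 4, 7, 8, 10} is a clique of size 5, and the vertices of any clique must share a bag in every tree decomposition; so some bag has ≥ 5 vertices and tw(G) ≥ 4. Hence tw(G) = 4 exactly.

Treewidth 4.
One such decomposition:
Bags: B1 = {4, 6, 7, 8, 10}  B2 = {4, 6, 7, 8, 11}  B3 = {5, 6, 7, 8, 11}  B4 = {2, 4, 7, 8, 10}  B5 = {1, 6, 7, 8, 11}  B6 = {1, 6, 7, 8, 12}  B7 = {2, 3, 4, 7, 10}  B8 = {2, 3, 7, 9, 10}
Tree: B1–B2, B2–B3, B1–B4, B3–B5, B5–B6, B4–B7, B7–B8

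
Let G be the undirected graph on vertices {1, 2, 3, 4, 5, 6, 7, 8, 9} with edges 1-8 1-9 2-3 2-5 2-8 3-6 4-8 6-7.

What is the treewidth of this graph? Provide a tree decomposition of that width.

Treewidth 1.
One such decomposition:
Bags: B1 = {1, 9}  B2 = {1, 8}  B3 = {2, 8}  B4 = {2, 3}  B5 = {4, 8}  B6 = {3, 6}  B7 = {6, 7}  B8 = {2, 5}
Tree: B1–B2, B2–B3, B3–B4, B3–B5, B4–B6, B6–B7, B4–B8

The largest bag has 2 vertices, giving width 1; this decomposition certifies tw(G) ≤ 1. Any graph with an edge has treewidth ≥ 1, and G has the edge 1–9. Combining the bounds, tw(G) = 1.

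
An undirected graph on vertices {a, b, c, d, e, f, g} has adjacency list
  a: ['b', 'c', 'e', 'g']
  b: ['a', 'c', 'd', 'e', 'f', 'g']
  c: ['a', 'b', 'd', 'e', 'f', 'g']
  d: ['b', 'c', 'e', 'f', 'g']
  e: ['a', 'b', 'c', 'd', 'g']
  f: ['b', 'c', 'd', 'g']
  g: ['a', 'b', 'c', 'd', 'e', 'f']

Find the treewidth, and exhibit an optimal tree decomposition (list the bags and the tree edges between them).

The largest bag has 5 vertices, giving width 4; this decomposition certifies tw(G) ≤ 4. On the other hand G contains the 5-clique {b, c, d, e, g}. A clique must lie in a single bag of any decomposition, so no decomposition can have width below 4. The upper and lower bounds meet at 4, so that is the treewidth.

Treewidth 4.
Bags: B1 = {b, c, d, e, g}  B2 = {a, b, c, e, g}  B3 = {b, c, d, f, g}
Tree: B1–B2, B1–B3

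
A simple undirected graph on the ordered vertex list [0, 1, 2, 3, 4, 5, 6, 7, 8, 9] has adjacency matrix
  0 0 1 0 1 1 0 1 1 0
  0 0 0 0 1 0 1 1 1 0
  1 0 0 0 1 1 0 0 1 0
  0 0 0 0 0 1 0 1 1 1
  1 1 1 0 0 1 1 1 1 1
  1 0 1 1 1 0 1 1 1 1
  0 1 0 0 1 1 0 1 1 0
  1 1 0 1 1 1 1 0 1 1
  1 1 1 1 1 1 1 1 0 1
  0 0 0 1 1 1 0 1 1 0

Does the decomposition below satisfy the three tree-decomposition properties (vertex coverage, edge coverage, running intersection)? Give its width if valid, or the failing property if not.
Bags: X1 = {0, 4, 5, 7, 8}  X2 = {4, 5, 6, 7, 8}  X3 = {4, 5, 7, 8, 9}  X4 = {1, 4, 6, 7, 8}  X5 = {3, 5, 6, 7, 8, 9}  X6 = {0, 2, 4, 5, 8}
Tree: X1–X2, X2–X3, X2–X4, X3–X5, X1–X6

A tree decomposition must satisfy three properties: every vertex lies in some bag; for every edge, both endpoints lie together in some bag; and for every vertex, the bags containing it form a connected subtree. Here bags containing vertex 6 are not connected in the tree, so the decomposition is invalid.

No — bags containing vertex 6 are not connected in the tree.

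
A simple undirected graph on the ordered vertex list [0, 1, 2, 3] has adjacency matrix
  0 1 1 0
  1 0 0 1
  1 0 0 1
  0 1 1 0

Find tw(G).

A width-2 tree decomposition is:
Bags: B1 = {0, 1, 3}  B2 = {0, 2, 3}
Tree: B1–B2
Each bag holds 3 vertices, so the decomposition has width 2, which upper-bounds the treewidth. The edges 3–1–0–2–3 form a cycle, so G is not a tree and its treewidth is at least 2. Combining the bounds, tw(G) = 2.

2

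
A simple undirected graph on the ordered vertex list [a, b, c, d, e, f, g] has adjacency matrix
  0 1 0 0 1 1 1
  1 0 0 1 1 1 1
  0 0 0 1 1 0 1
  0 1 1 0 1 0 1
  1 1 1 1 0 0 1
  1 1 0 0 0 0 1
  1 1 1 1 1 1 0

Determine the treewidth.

3

A width-3 tree decomposition is:
Bags: B1 = {c, d, e, g}  B2 = {b, d, e, g}  B3 = {a, b, e, g}  B4 = {a, b, f, g}
Tree: B1–B2, B2–B3, B3–B4
Each bag holds 4 vertices, so the decomposition has width 3, which upper-bounds the treewidth. For the lower bound, the 4 vertices {c, d, e, g} are pairwise adjacent, and any tree decomposition puts a clique entirely inside one bag — forcing width ≥ 3. The upper and lower bounds meet at 3, so that is the treewidth.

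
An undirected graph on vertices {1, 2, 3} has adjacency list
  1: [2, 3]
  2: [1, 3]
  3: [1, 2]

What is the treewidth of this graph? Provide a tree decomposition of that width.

With just one bag of size 3, the width is 3 − 1 = 2, so tw(G) ≤ 2. On the other hand G contains the 3-clique {1, 2, 3}. A clique must lie in a single bag of any decomposition, so no decomposition can have width below 2. Hence tw(G) = 2 exactly.

Treewidth 2.
Bags: B1 = {1, 2, 3}
Tree: (single bag)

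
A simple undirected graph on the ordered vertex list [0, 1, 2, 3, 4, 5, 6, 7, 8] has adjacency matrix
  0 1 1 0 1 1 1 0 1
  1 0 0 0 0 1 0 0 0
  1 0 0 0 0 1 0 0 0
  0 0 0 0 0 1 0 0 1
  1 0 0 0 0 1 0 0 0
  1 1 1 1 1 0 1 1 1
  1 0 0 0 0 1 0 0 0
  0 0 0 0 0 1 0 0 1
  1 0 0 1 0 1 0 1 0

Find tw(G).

A width-2 tree decomposition is:
Bags: B1 = {0, 5, 8}  B2 = {5, 7, 8}  B3 = {0, 4, 5}  B4 = {0, 1, 5}  B5 = {3, 5, 8}  B6 = {0, 5, 6}  B7 = {0, 2, 5}
Tree: B1–B2, B1–B3, B1–B4, B2–B5, B1–B6, B6–B7
Each bag holds 3 vertices, so the decomposition has width 2, which upper-bounds the treewidth. For the lower bound, the 3 vertices {0, 1, 5} are pairwise adjacent, and any tree decomposition puts a clique entirely inside one bag — forcing width ≥ 2. The upper and lower bounds meet at 2, so that is the treewidth.

2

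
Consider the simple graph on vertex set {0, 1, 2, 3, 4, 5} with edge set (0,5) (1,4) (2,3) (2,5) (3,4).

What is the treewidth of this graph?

A width-1 tree decomposition is:
Bags: B1 = {1, 4}  B2 = {3, 4}  B3 = {2, 3}  B4 = {2, 5}  B5 = {0, 5}
Tree: B1–B2, B2–B3, B3–B4, B4–B5
Every bag has size at most 2, so the width is 2 − 1 = 1 and tw(G) ≤ 1. Since G has at least one edge (e.g. 1–4), it is not an edgeless graph, so tw(G) ≥ 1. The upper and lower bounds meet at 1, so that is the treewidth.

1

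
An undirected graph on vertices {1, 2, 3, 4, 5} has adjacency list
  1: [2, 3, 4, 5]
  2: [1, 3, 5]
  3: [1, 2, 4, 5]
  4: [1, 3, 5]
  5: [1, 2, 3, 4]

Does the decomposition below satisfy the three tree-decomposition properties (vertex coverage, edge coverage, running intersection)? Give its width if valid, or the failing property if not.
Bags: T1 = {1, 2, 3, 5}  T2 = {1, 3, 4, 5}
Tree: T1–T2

Checking the three conditions: (i) the bags cover all of {1, 2, 3, 4, 5}; (ii) for each edge, some bag contains both endpoints; (iii) the bags containing any fixed vertex form a subtree. All hold, so the decomposition is valid with width 4 − 1 = 3.

Yes; width 3.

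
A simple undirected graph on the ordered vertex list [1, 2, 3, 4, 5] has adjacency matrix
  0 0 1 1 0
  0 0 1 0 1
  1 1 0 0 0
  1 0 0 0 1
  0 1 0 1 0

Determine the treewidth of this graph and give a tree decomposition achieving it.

Treewidth 2.
Bags: B1 = {2, 4, 5}  B2 = {1, 2, 4}  B3 = {1, 2, 3}
Tree: B1–B2, B2–B3

Every bag has size at most 3, so the width is 3 − 1 = 2 and tw(G) ≤ 2. The edges 2–5–4–1–3–2 form a cycle, so G is not a tree and its treewidth is at least 2. Combining the bounds, tw(G) = 2.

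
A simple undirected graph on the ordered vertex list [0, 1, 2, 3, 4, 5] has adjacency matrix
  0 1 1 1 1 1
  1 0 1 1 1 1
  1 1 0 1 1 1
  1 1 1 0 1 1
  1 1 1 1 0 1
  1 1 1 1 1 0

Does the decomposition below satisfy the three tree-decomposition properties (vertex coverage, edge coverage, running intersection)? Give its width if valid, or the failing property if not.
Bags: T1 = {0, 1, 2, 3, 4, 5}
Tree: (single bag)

Checking the three conditions: (i) the bags cover all of {0, 1, 2, 3, 4, 5}; (ii) for each edge, some bag contains both endpoints; (iii) the bags containing any fixed vertex form a subtree. All hold, so the decomposition is valid with width 6 − 1 = 5.

Yes; width 5.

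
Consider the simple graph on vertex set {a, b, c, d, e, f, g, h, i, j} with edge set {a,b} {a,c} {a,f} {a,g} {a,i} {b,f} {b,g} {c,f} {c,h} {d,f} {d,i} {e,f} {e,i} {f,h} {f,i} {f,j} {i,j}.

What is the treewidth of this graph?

2

A width-2 tree decomposition is:
Bags: B1 = {a, c, f}  B2 = {a, f, i}  B3 = {c, f, h}  B4 = {e, f, i}  B5 = {a, b, f}  B6 = {d, f, i}  B7 = {f, i, j}  B8 = {a, b, g}
Tree: B1–B2, B1–B3, B2–B4, B2–B5, B2–B6, B6–B7, B5–B8
Every bag has size at most 3, so the width is 3 − 1 = 2 and tw(G) ≤ 2. For the lower bound, the 3 vertices {a, b, g} are pairwise adjacent, and any tree decomposition puts a clique entirely inside one bag — forcing width ≥ 2. Combining the bounds, tw(G) = 2.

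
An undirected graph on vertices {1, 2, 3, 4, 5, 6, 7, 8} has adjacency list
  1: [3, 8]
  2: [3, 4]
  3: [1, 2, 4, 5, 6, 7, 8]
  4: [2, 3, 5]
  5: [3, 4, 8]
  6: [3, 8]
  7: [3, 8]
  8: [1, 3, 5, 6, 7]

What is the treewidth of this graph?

A width-2 tree decomposition is:
Bags: B1 = {3, 7, 8}  B2 = {1, 3, 8}  B3 = {3, 6, 8}  B4 = {3, 5, 8}  B5 = {3, 4, 5}  B6 = {2, 3, 4}
Tree: B1–B2, B2–B3, B2–B4, B4–B5, B5–B6
The largest bag has 3 vertices, giving width 2; this decomposition certifies tw(G) ≤ 2. For the lower bound, the 3 vertices {1, 3, 8} are pairwise adjacent, and any tree decomposition puts a clique entirely inside one bag — forcing width ≥ 2. Therefore the treewidth is 2.

2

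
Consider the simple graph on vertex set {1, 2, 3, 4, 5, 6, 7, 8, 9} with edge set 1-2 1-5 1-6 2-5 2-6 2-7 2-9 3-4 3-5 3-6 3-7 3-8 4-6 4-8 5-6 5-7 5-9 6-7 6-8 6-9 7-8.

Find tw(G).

3

A width-3 tree decomposition is:
Bags: B1 = {3, 5, 6, 7}  B2 = {3, 6, 7, 8}  B3 = {2, 5, 6, 7}  B4 = {2, 5, 6, 9}  B5 = {1, 2, 5, 6}  B6 = {3, 4, 6, 8}
Tree: B1–B2, B1–B3, B3–B4, B3–B5, B2–B6
The largest bag has 4 vertices, giving width 3; this decomposition certifies tw(G) ≤ 3. Conversely, {3, 4, 6, 8} is a clique of size 4, and the vertices of any clique must share a bag in every tree decomposition; so some bag has ≥ 4 vertices and tw(G) ≥ 3. The upper and lower bounds meet at 3, so that is the treewidth.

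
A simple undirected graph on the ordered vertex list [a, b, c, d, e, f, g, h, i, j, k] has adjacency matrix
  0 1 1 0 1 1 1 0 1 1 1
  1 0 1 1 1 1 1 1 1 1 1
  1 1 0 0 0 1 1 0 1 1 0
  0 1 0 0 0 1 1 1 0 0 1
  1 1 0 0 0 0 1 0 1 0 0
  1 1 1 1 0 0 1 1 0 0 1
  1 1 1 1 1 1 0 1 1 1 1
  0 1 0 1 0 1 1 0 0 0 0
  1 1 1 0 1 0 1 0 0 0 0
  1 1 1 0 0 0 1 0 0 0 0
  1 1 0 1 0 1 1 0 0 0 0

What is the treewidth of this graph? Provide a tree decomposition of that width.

Each bag holds 5 vertices, so the decomposition has width 4, which upper-bounds the treewidth. On the other hand G contains the 5-clique {b, d, f, g, h}. A clique must lie in a single bag of any decomposition, so no decomposition can have width below 4. Therefore the treewidth is 4.

Treewidth 4.
Bags: B1 = {a, b, c, f, g}  B2 = {a, b, c, g, i}  B3 = {a, b, f, g, k}  B4 = {a, b, e, g, i}  B5 = {b, d, f, g, k}  B6 = {a, b, c, g, j}  B7 = {b, d, f, g, h}
Tree: B1–B2, B1–B3, B2–B4, B3–B5, B1–B6, B5–B7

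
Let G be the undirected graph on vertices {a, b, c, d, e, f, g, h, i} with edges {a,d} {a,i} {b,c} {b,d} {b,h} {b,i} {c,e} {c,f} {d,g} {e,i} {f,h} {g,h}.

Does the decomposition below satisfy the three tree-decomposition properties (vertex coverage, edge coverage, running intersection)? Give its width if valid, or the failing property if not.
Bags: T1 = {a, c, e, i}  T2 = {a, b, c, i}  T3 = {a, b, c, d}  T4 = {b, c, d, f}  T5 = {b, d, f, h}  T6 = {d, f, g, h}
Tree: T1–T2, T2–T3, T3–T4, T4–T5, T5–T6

Yes; width 3.

Checking the three conditions: (i) the bags cover all of {a, b, c, d, e, f, g, h, i}; (ii) for each edge, some bag contains both endpoints; (iii) the bags containing any fixed vertex form a subtree. All hold, so the decomposition is valid with width 4 − 1 = 3.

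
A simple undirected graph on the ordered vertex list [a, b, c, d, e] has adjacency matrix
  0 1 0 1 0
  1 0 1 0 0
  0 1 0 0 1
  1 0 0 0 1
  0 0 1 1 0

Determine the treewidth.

2

A width-2 tree decomposition is:
Bags: B1 = {a, b, d}  B2 = {b, d, e}  B3 = {b, c, e}
Tree: B1–B2, B2–B3
The largest bag has 3 vertices, giving width 2; this decomposition certifies tw(G) ≤ 2. Since b–a–d–e–c–b is a cycle in G, G is not acyclic. Forests are exactly the graphs of treewidth ≤ 1, so tw(G) ≥ 2. Combining the bounds, tw(G) = 2.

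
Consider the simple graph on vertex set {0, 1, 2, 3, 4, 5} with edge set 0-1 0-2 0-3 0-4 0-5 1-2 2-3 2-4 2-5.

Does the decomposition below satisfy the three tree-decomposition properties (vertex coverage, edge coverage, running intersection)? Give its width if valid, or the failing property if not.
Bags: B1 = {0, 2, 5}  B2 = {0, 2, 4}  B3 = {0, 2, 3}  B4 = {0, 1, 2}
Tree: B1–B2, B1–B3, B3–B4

Yes; width 2.

Vertex coverage: the bags together contain {0, 1, 2, 3, 4, 5}, the full vertex set. Edge coverage: each edge of G has both endpoints in at least one bag. Running intersection: for every vertex, the bags containing it form a connected subtree. All three properties hold, so this is a valid tree decomposition of width max|bag| − 1 = 2, and hence tw(G) ≤ 2.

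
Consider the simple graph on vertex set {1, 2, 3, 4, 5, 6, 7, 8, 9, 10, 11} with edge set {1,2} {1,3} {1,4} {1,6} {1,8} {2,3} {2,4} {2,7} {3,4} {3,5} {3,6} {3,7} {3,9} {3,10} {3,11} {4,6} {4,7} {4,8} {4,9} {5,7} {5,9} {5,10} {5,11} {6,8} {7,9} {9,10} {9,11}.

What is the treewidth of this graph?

A width-3 tree decomposition is:
Bags: B1 = {3, 4, 7, 9}  B2 = {3, 5, 7, 9}  B3 = {2, 3, 4, 7}  B4 = {1, 2, 3, 4}  B5 = {1, 3, 4, 6}  B6 = {3, 5, 9, 11}  B7 = {3, 5, 9, 10}  B8 = {1, 4, 6, 8}
Tree: B1–B2, B1–B3, B3–B4, B4–B5, B2–B6, B2–B7, B5–B8
Each bag holds 4 vertices, so the decomposition has width 3, which upper-bounds the treewidth. For the lower bound, the 4 vertices {1, 4, 6, 8} are pairwise adjacent, and any tree decomposition puts a clique entirely inside one bag — forcing width ≥ 3. Combining the bounds, tw(G) = 3.

3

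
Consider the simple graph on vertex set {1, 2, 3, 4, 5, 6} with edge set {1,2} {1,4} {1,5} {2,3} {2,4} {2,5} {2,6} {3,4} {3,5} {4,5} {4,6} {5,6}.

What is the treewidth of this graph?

A width-3 tree decomposition is:
Bags: B1 = {2, 3, 4, 5}  B2 = {1, 2, 4, 5}  B3 = {2, 4, 5, 6}
Tree: B1–B2, B2–B3
The largest bag has 4 vertices, giving width 3; this decomposition certifies tw(G) ≤ 3. On the other hand G contains the 4-clique {1, 2, 4, 5}. A clique must lie in a single bag of any decomposition, so no decomposition can have width below 3. Therefore the treewidth is 3.

3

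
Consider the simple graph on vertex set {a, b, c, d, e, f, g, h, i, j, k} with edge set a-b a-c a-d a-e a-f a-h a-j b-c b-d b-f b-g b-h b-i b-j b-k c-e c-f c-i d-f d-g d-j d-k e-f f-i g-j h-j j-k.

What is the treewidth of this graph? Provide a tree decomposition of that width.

Every bag has size at most 4, so the width is 4 − 1 = 3 and tw(G) ≤ 3. For the lower bound, the 4 vertices {a, c, e, f} are pairwise adjacent, and any tree decomposition puts a clique entirely inside one bag — forcing width ≥ 3. The upper and lower bounds meet at 3, so that is the treewidth.

Treewidth 3.
Bags: B1 = {a, b, d, f}  B2 = {a, b, d, j}  B3 = {b, d, j, k}  B4 = {a, b, c, f}  B5 = {a, b, h, j}  B6 = {a, c, e, f}  B7 = {b, c, f, i}  B8 = {b, d, g, j}
Tree: B1–B2, B2–B3, B1–B4, B2–B5, B4–B6, B4–B7, B2–B8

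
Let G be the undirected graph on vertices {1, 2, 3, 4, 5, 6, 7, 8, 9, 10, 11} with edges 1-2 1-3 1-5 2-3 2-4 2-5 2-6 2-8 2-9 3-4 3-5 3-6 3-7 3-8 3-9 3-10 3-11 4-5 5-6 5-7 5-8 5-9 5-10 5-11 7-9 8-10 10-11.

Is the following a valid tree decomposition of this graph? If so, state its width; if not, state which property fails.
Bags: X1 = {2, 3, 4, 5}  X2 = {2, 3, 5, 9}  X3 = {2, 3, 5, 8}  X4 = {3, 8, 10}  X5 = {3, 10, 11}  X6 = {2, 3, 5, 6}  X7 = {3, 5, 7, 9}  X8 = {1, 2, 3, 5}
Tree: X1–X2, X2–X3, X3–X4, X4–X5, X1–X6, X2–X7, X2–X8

A tree decomposition must satisfy three properties: every vertex lies in some bag; for every edge, both endpoints lie together in some bag; and for every vertex, the bags containing it form a connected subtree. Here edge (5,10) lies in no bag, so the decomposition is invalid.

No — edge (5,10) lies in no bag.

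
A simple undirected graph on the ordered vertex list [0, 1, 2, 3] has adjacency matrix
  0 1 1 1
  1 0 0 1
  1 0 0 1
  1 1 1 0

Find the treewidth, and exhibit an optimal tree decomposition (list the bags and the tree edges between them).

Treewidth 2.
One optimal decomposition is:
Bags: B1 = {0, 2, 3}  B2 = {0, 1, 3}
Tree: B1–B2

Each bag holds 3 vertices, so the decomposition has width 2, which upper-bounds the treewidth. For the lower bound, the 3 vertices {0, 1, 3} are pairwise adjacent, and any tree decomposition puts a clique entirely inside one bag — forcing width ≥ 2. Therefore the treewidth is 2.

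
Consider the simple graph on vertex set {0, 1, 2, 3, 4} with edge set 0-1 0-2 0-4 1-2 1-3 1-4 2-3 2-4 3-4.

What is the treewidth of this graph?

3

A width-3 tree decomposition is:
Bags: B1 = {0, 1, 2, 4}  B2 = {1, 2, 3, 4}
Tree: B1–B2
Every bag has size at most 4, so the width is 4 − 1 = 3 and tw(G) ≤ 3. On the other hand G contains the 4-clique {0, 1, 2, 4}. A clique must lie in a single bag of any decomposition, so no decomposition can have width below 3. Therefore the treewidth is 3.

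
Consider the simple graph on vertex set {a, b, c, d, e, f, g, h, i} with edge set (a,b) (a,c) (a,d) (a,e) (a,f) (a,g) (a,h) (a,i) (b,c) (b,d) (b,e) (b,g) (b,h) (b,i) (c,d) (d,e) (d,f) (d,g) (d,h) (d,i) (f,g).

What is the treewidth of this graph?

A width-3 tree decomposition is:
Bags: B1 = {a, b, d, g}  B2 = {a, b, d, e}  B3 = {a, b, d, h}  B4 = {a, b, c, d}  B5 = {a, d, f, g}  B6 = {a, b, d, i}
Tree: B1–B2, B1–B3, B2–B4, B1–B5, B2–B6
Every bag has size at most 4, so the width is 4 − 1 = 3 and tw(G) ≤ 3. On the other hand G contains the 4-clique {a, d, f, g}. A clique must lie in a single bag of any decomposition, so no decomposition can have width below 3. The upper and lower bounds meet at 3, so that is the treewidth.

3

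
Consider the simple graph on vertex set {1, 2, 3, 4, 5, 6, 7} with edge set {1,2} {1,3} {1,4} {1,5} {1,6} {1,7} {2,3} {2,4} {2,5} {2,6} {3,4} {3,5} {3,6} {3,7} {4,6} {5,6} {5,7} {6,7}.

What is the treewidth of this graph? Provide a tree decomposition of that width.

Treewidth 4.
One optimal decomposition is:
Bags: B1 = {1, 2, 3, 5, 6}  B2 = {1, 2, 3, 4, 6}  B3 = {1, 3, 5, 6, 7}
Tree: B1–B2, B1–B3

Every bag has size at most 5, so the width is 5 − 1 = 4 and tw(G) ≤ 4. Conversely, {1, 2, 3, 4, 6} is a clique of size 5, and the vertices of any clique must share a bag in every tree decomposition; so some bag has ≥ 5 vertices and tw(G) ≥ 4. Combining the bounds, tw(G) = 4.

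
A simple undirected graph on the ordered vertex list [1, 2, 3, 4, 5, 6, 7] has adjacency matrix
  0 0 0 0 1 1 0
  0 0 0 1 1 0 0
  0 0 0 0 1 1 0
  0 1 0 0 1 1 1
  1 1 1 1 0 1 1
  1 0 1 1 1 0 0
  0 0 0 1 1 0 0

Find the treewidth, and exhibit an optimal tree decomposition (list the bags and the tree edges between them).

Each bag holds 3 vertices, so the decomposition has width 2, which upper-bounds the treewidth. On the other hand G contains the 3-clique {1, 5, 6}. A clique must lie in a single bag of any decomposition, so no decomposition can have width below 2. Therefore the treewidth is 2.

Treewidth 2.
Bags: B1 = {4, 5, 6}  B2 = {4, 5, 7}  B3 = {1, 5, 6}  B4 = {2, 4, 5}  B5 = {3, 5, 6}
Tree: B1–B2, B1–B3, B2–B4, B3–B5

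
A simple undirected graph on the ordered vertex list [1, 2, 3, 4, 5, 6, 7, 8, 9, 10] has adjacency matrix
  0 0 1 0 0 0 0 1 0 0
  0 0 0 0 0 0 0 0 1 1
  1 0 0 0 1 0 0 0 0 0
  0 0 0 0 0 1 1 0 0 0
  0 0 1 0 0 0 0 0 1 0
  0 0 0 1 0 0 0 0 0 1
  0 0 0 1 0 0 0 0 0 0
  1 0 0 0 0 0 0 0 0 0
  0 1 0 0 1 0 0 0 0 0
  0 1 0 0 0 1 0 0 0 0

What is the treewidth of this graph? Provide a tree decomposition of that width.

Every bag has size at most 2, so the width is 2 − 1 = 1 and tw(G) ≤ 1. Any graph with an edge has treewidth ≥ 1, and G has the edge 7–4. Therefore the treewidth is 1.

Treewidth 1.
One such decomposition:
Bags: B1 = {4, 7}  B2 = {4, 6}  B3 = {6, 10}  B4 = {2, 10}  B5 = {2, 9}  B6 = {5, 9}  B7 = {3, 5}  B8 = {1, 3}  B9 = {1, 8}
Tree: B1–B2, B2–B3, B3–B4, B4–B5, B5–B6, B6–B7, B7–B8, B8–B9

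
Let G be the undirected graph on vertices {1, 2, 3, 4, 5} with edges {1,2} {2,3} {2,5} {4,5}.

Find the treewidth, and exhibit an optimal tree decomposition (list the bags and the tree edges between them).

The largest bag has 2 vertices, giving width 1; this decomposition certifies tw(G) ≤ 1. G has an edge, so its treewidth is at least 1. Hence tw(G) = 1 exactly.

Treewidth 1.
One optimal decomposition is:
Bags: B1 = {2, 5}  B2 = {1, 2}  B3 = {2, 3}  B4 = {4, 5}
Tree: B1–B2, B2–B3, B1–B4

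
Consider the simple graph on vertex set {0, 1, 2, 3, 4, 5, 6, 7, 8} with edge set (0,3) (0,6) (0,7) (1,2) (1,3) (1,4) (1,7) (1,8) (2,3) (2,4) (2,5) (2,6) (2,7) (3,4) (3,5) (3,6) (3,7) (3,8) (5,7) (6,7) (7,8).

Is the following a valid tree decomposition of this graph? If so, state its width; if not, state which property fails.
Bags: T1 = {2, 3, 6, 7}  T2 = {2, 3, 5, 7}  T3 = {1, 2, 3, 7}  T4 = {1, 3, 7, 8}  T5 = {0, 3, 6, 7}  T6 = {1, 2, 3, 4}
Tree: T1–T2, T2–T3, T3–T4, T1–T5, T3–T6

Checking the three conditions: (i) the bags cover all of {0, 1, 2, 3, 4, 5, 6, 7, 8}; (ii) for each edge, some bag contains both endpoints; (iii) the bags containing any fixed vertex form a subtree. All hold, so the decomposition is valid with width 4 − 1 = 3.

Yes; width 3.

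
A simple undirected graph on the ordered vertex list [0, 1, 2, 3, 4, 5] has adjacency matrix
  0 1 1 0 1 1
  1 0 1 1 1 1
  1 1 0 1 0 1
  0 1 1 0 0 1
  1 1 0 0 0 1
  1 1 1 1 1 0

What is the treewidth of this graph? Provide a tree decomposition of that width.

Treewidth 3.
One such decomposition:
Bags: B1 = {0, 1, 2, 5}  B2 = {0, 1, 4, 5}  B3 = {1, 2, 3, 5}
Tree: B1–B2, B1–B3

Every bag has size at most 4, so the width is 4 − 1 = 3 and tw(G) ≤ 3. Conversely, {0, 1, 2, 5} is a clique of size 4, and the vertices of any clique must share a bag in every tree decomposition; so some bag has ≥ 4 vertices and tw(G) ≥ 3. Hence tw(G) = 3 exactly.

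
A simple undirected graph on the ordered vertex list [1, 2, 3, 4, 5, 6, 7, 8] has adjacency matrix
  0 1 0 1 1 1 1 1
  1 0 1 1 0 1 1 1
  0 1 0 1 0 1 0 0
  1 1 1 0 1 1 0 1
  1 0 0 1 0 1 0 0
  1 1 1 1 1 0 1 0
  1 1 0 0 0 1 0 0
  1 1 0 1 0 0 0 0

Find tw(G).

3

A width-3 tree decomposition is:
Bags: B1 = {1, 2, 6, 7}  B2 = {1, 2, 4, 6}  B3 = {1, 2, 4, 8}  B4 = {2, 3, 4, 6}  B5 = {1, 4, 5, 6}
Tree: B1–B2, B2–B3, B2–B4, B2–B5
Each bag holds 4 vertices, so the decomposition has width 3, which upper-bounds the treewidth. On the other hand G contains the 4-clique {1, 2, 4, 8}. A clique must lie in a single bag of any decomposition, so no decomposition can have width below 3. Therefore the treewidth is 3.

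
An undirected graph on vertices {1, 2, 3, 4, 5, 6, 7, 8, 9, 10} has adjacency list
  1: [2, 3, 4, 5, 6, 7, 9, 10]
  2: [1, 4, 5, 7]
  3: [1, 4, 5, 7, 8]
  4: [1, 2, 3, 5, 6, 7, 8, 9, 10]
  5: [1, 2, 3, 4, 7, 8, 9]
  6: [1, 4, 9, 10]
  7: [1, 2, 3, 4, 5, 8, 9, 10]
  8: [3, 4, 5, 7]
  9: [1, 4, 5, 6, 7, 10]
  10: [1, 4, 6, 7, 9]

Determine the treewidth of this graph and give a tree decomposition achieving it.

The largest bag has 5 vertices, giving width 4; this decomposition certifies tw(G) ≤ 4. On the other hand G contains the 5-clique {3, 4, 5, 7, 8}. A clique must lie in a single bag of any decomposition, so no decomposition can have width below 4. Therefore the treewidth is 4.

Treewidth 4.
One such decomposition:
Bags: B1 = {1, 4, 5, 7, 9}  B2 = {1, 4, 7, 9, 10}  B3 = {1, 4, 6, 9, 10}  B4 = {1, 3, 4, 5, 7}  B5 = {1, 2, 4, 5, 7}  B6 = {3, 4, 5, 7, 8}
Tree: B1–B2, B2–B3, B1–B4, B4–B5, B4–B6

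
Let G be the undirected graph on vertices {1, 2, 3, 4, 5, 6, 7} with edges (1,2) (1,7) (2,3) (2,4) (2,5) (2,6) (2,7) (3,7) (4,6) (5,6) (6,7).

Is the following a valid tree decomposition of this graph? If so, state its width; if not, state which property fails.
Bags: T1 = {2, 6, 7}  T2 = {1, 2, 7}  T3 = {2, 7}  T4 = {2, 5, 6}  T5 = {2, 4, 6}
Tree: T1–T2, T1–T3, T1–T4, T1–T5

A tree decomposition must satisfy three properties: every vertex lies in some bag; for every edge, both endpoints lie together in some bag; and for every vertex, the bags containing it form a connected subtree. Here vertex 3 appears in no bag, so the decomposition is invalid.

No — vertex 3 appears in no bag.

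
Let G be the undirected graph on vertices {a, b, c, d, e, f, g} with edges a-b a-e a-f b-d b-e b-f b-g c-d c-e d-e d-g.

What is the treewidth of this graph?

A width-2 tree decomposition is:
Bags: B1 = {b, d, e}  B2 = {a, b, e}  B3 = {b, d, g}  B4 = {c, d, e}  B5 = {a, b, f}
Tree: B1–B2, B1–B3, B1–B4, B2–B5
The largest bag has 3 vertices, giving width 2; this decomposition certifies tw(G) ≤ 2. For the lower bound, the 3 vertices {c, d, e} are pairwise adjacent, and any tree decomposition puts a clique entirely inside one bag — forcing width ≥ 2. Therefore the treewidth is 2.

2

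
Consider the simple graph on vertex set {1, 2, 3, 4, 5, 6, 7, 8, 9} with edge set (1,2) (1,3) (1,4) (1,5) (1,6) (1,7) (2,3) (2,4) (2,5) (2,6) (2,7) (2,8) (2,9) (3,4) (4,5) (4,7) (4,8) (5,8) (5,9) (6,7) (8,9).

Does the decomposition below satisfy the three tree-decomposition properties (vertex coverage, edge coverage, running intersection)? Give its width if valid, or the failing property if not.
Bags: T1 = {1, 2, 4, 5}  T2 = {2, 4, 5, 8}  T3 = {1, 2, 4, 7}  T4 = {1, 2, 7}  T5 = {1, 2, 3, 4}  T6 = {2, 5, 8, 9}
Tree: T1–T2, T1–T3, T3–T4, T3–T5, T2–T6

A tree decomposition must satisfy three properties: every vertex lies in some bag; for every edge, both endpoints lie together in some bag; and for every vertex, the bags containing it form a connected subtree. Here vertex 6 appears in no bag, so the decomposition is invalid.

No — vertex 6 appears in no bag.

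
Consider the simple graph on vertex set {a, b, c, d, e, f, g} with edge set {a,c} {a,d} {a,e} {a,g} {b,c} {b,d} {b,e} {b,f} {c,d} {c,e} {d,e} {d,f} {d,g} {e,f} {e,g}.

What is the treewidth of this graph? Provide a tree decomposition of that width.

Each bag holds 4 vertices, so the decomposition has width 3, which upper-bounds the treewidth. For the lower bound, the 4 vertices {a, d, e, g} are pairwise adjacent, and any tree decomposition puts a clique entirely inside one bag — forcing width ≥ 3. Therefore the treewidth is 3.

Treewidth 3.
One optimal decomposition is:
Bags: B1 = {a, c, d, e}  B2 = {b, c, d, e}  B3 = {b, d, e, f}  B4 = {a, d, e, g}
Tree: B1–B2, B2–B3, B1–B4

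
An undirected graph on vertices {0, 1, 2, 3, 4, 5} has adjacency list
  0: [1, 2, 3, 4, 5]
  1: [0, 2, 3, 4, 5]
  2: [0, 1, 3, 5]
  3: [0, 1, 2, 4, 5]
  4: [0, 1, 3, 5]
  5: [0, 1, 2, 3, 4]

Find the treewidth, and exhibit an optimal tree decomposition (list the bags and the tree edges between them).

Each bag holds 5 vertices, so the decomposition has width 4, which upper-bounds the treewidth. On the other hand G contains the 5-clique {0, 1, 2, 3, 5}. A clique must lie in a single bag of any decomposition, so no decomposition can have width below 4. Hence tw(G) = 4 exactly.

Treewidth 4.
Bags: B1 = {0, 1, 3, 4, 5}  B2 = {0, 1, 2, 3, 5}
Tree: B1–B2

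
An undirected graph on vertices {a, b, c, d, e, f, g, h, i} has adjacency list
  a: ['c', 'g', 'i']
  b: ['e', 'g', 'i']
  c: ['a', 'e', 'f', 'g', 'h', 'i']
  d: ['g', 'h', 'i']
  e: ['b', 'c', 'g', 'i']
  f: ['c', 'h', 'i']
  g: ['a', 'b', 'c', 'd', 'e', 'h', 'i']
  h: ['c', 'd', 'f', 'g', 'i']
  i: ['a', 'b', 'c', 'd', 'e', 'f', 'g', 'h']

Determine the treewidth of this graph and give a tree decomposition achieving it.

Treewidth 3.
One optimal decomposition is:
Bags: B1 = {c, f, h, i}  B2 = {c, g, h, i}  B3 = {c, e, g, i}  B4 = {a, c, g, i}  B5 = {b, e, g, i}  B6 = {d, g, h, i}
Tree: B1–B2, B2–B3, B2–B4, B3–B5, B2–B6

The largest bag has 4 vertices, giving width 3; this decomposition certifies tw(G) ≤ 3. Conversely, {d, g, h, i} is a clique of size 4, and the vertices of any clique must share a bag in every tree decomposition; so some bag has ≥ 4 vertices and tw(G) ≥ 3. Therefore the treewidth is 3.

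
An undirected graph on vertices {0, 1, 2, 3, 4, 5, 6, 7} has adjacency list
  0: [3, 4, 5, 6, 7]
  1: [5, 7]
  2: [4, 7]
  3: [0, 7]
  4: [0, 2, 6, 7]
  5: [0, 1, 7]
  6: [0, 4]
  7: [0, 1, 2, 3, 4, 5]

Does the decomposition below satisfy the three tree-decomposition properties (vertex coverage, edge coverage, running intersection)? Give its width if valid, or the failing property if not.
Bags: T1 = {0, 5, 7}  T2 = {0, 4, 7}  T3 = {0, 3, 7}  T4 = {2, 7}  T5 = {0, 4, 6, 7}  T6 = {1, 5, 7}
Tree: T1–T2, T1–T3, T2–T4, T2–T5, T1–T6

A tree decomposition must satisfy three properties: every vertex lies in some bag; for every edge, both endpoints lie together in some bag; and for every vertex, the bags containing it form a connected subtree. Here edge (4,2) lies in no bag, so the decomposition is invalid.

No — edge (4,2) lies in no bag.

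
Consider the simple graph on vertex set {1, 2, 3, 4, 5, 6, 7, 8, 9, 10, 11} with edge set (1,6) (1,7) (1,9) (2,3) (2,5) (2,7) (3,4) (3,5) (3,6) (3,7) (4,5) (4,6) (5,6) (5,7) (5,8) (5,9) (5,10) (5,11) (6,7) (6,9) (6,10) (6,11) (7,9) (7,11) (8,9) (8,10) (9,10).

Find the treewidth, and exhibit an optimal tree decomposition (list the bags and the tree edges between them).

Treewidth 3.
Bags: B1 = {5, 6, 7, 9}  B2 = {5, 6, 9, 10}  B3 = {1, 6, 7, 9}  B4 = {3, 5, 6, 7}  B5 = {5, 6, 7, 11}  B6 = {2, 3, 5, 7}  B7 = {3, 4, 5, 6}  B8 = {5, 8, 9, 10}
Tree: B1–B2, B1–B3, B1–B4, B1–B5, B4–B6, B4–B7, B2–B8

The largest bag has 4 vertices, giving width 3; this decomposition certifies tw(G) ≤ 3. For the lower bound, the 4 vertices {1, 6, 7, 9} are pairwise adjacent, and any tree decomposition puts a clique entirely inside one bag — forcing width ≥ 3. Hence tw(G) = 3 exactly.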